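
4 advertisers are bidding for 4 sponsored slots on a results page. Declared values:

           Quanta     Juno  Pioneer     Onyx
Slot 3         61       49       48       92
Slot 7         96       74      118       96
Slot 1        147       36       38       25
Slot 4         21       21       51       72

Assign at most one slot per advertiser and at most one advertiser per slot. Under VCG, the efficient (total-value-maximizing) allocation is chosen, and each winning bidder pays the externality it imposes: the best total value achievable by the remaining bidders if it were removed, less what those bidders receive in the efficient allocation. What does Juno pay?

Efficient allocation: Quanta→Slot 1 ($147), Juno→Slot 3 ($49), Pioneer→Slot 7 ($118), Onyx→Slot 4 ($72); total welfare W = $386.
Juno receives Slot 3 at value $49, so the others get W − 49 = $337.
Without Juno: best allocation of the remaining 3 bidders over all 4 slots is Quanta→Slot 1 ($147), Pioneer→Slot 7 ($118), Onyx→Slot 3 ($92), total $357.
VCG payment = (others' best without Juno) − (others' welfare with Juno) = 357 − 337 = $20.

Juno pays $20.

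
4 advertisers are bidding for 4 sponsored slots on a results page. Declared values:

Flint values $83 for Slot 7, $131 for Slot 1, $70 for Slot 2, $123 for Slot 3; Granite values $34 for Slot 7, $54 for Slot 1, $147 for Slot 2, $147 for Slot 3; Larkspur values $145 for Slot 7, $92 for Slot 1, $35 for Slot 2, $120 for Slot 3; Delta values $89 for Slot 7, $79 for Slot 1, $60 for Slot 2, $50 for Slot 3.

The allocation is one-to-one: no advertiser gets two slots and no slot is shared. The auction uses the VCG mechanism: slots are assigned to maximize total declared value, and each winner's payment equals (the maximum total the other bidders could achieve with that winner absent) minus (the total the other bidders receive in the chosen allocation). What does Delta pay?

Delta pays $8.

Efficient allocation: Flint→Slot 3 ($123), Granite→Slot 2 ($147), Larkspur→Slot 7 ($145), Delta→Slot 1 ($79); total welfare W = $494.
Delta receives Slot 1 at value $79, so the others get W − 79 = $415.
Without Delta: best allocation of the remaining 3 bidders over all 4 slots is Flint→Slot 1 ($131), Granite→Slot 2 ($147), Larkspur→Slot 7 ($145), total $423.
VCG payment = (others' best without Delta) − (others' welfare with Delta) = 423 − 415 = $8.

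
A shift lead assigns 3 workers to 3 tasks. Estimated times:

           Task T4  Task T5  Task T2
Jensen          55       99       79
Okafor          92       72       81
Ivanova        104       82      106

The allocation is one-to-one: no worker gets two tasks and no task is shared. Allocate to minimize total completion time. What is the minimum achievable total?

Optimal: Jensen→Task T4 (55 min), Okafor→Task T2 (81 min), Ivanova→Task T5 (82 min) — total 55+81+82 = 218 min.
Next-best assignment: Jensen→Task T4, Okafor→Task T5, Ivanova→Task T2 = 233 min.
Swapping Okafor↔Ivanova (Okafor→Task T5 72 min, Ivanova→Task T2 106 min) adds 15.
Checked against all permutations: 218 min is optimal.

Minimum total: 218 min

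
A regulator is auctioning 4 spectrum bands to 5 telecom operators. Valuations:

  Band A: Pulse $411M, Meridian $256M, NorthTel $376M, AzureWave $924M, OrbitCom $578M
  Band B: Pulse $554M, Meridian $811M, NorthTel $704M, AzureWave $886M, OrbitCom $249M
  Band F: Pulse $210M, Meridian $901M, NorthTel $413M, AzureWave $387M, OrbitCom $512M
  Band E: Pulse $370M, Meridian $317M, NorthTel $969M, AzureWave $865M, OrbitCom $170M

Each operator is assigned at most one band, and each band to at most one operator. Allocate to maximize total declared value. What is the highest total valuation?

Max total: $3348M

This is a one-to-one assignment (maximum-weight bipartite matching).
Optimal: AzureWave→Band A ($924M), Pulse→Band B ($554M), Meridian→Band F ($901M), NorthTel→Band E ($969M) — total 924+554+901+969 = $3348M.
Column-greedy (each band in turn goes to its best remaining operator) gives $3216M, worse by 132.
Next-best assignment: OrbitCom→Band A, AzureWave→Band B, Meridian→Band F, NorthTel→Band E = $3334M.
Swapping AzureWave↔Pulse (AzureWave→Band B $886M, Pulse→Band A $411M) loses 181.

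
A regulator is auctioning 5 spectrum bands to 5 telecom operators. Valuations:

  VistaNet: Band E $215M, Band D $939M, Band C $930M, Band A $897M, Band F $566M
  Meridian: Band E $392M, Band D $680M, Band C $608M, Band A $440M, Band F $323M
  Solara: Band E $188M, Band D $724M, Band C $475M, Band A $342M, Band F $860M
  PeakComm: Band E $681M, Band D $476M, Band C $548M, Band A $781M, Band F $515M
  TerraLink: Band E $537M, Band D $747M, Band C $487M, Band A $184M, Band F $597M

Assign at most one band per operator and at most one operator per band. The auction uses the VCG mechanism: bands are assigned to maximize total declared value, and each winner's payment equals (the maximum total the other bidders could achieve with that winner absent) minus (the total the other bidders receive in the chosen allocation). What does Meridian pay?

Efficient allocation: VistaNet→Band A ($897M), Meridian→Band C ($608M), Solara→Band F ($860M), PeakComm→Band E ($681M), TerraLink→Band D ($747M); total welfare W = $3793M.
Meridian receives Band C at value $608M, so the others get W − 608 = $3185M.
Without Meridian: best allocation of the remaining 4 bidders over all 5 bands is VistaNet→Band C ($930M), Solara→Band F ($860M), PeakComm→Band A ($781M), TerraLink→Band D ($747M), total $3318M.
VCG payment = (others' best without Meridian) − (others' welfare with Meridian) = 3318 − 3185 = $133M.

Meridian pays $133M.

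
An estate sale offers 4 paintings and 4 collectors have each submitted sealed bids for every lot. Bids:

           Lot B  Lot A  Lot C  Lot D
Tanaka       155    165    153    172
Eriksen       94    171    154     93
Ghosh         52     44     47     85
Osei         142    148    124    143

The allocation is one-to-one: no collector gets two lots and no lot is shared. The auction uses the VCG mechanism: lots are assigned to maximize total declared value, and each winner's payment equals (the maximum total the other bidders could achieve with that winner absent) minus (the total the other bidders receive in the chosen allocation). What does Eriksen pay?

Efficient allocation: Tanaka→Lot C ($153), Eriksen→Lot A ($171), Ghosh→Lot D ($85), Osei→Lot B ($142); total welfare W = $551.
Eriksen receives Lot A at value $171, so the others get W − 171 = $380.
Without Eriksen: best allocation of the remaining 3 bidders over all 4 lots is Tanaka→Lot A ($165), Ghosh→Lot D ($85), Osei→Lot B ($142), total $392.
VCG payment = (others' best without Eriksen) − (others' welfare with Eriksen) = 392 − 380 = $12.

Eriksen pays $12.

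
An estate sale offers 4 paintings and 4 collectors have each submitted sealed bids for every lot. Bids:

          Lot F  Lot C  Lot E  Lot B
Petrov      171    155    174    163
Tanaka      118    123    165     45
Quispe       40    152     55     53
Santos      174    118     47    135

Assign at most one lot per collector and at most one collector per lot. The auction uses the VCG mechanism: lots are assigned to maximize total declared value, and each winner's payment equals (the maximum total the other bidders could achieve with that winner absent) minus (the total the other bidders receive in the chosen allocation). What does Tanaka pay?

Efficient allocation: Petrov→Lot B ($163), Tanaka→Lot E ($165), Quispe→Lot C ($152), Santos→Lot F ($174); total welfare W = $654.
Tanaka receives Lot E at value $165, so the others get W − 165 = $489.
Without Tanaka: best allocation of the remaining 3 bidders over all 4 lots is Petrov→Lot E ($174), Quispe→Lot C ($152), Santos→Lot F ($174), total $500.
VCG payment = (others' best without Tanaka) − (others' welfare with Tanaka) = 500 − 489 = $11.

Tanaka pays $11.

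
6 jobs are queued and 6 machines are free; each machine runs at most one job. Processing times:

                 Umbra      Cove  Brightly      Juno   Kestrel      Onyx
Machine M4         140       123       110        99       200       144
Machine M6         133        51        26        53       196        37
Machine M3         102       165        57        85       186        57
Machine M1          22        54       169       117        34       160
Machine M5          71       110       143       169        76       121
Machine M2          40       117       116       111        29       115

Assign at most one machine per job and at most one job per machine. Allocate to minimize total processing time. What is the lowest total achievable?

Optimal: Umbra→Machine M5 (71 min), Cove→Machine M1 (54 min), Brightly→Machine M6 (26 min), Juno→Machine M4 (99 min), Kestrel→Machine M2 (29 min), Onyx→Machine M3 (57 min) — total 71+54+26+99+29+57 = 336 min.
Min-entry greedy (repeatedly take the single cheapest remaining cell) gives 343 min, worse by 7.
Swapping Kestrel↔Cove (Kestrel→Machine M1 34 min, Cove→Machine M2 117 min) adds 68.

Min total: 336 min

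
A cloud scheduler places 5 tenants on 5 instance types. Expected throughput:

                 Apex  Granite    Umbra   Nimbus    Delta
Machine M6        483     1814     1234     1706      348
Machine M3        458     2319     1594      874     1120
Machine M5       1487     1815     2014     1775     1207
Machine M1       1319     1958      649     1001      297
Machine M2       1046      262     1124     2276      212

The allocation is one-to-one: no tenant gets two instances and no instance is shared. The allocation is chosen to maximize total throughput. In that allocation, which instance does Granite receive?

Treat this as an assignment problem: match each tenant to one instance.
Optimal: Apex→Machine M1 (1319 ops/s), Granite→Machine M6 (1814 ops/s), Umbra→Machine M5 (2014 ops/s), Nimbus→Machine M2 (2276 ops/s), Delta→Machine M3 (1120 ops/s) — total 1319+1814+2014+2276+1120 = 8543 ops/s.
Next-best assignment: Apex→Machine M1, Granite→Machine M3, Umbra→Machine M6, Nimbus→Machine M2, Delta→Machine M5 = 8355 ops/s.
No other one-to-one assignment exceeds 8543 ops/s.
Granite's own top instance is Machine M3 (2319 ops/s), but forcing Granite→Machine M3 and reassigning the rest optimally gives only 8355 ops/s — worse by 188.

Granite receives Machine M6.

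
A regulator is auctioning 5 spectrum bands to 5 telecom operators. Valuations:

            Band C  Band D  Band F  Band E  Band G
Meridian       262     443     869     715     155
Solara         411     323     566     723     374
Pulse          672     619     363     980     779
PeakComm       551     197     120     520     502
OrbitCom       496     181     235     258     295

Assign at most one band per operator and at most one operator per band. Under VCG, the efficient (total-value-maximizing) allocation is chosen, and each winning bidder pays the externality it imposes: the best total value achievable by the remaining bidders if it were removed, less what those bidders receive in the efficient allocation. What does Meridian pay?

Efficient allocation: Meridian→Band F ($869M), Solara→Band E ($723M), Pulse→Band D ($619M), PeakComm→Band G ($502M), OrbitCom→Band C ($496M); total welfare W = $3209M.
Meridian receives Band F at value $869M, so the others get W − 869 = $2340M.
Without Meridian: best allocation of the remaining 4 bidders over all 5 bands is Solara→Band F ($566M), Pulse→Band E ($980M), PeakComm→Band G ($502M), OrbitCom→Band C ($496M), total $2544M.
VCG payment = (others' best without Meridian) − (others' welfare with Meridian) = 2544 − 2340 = $204M.

Meridian pays $204M.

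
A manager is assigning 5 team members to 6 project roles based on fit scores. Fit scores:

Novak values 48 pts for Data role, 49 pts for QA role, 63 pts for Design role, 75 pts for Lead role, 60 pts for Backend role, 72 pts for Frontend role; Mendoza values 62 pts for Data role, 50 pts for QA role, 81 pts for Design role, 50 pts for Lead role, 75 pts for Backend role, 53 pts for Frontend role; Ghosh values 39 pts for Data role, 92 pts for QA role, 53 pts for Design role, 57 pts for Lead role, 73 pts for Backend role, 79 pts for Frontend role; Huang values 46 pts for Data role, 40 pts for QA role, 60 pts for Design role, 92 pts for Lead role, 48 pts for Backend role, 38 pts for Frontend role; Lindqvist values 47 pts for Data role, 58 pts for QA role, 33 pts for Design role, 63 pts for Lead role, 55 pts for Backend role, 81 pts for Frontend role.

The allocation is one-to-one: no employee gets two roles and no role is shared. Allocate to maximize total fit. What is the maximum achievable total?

Optimal: Novak→Backend role (60 pts), Mendoza→Design role (81 pts), Ghosh→QA role (92 pts), Huang→Lead role (92 pts), Lindqvist→Frontend role (81 pts) — total 60+81+92+92+81 = 406 pts.
Row-greedy (each employee in turn takes its best remaining role) gives 377 pts, worse by 29.
Swapping Ghosh↔Lindqvist (Ghosh→Frontend role 79 pts, Lindqvist→QA role 58 pts) loses 36.

Max total: 406 pts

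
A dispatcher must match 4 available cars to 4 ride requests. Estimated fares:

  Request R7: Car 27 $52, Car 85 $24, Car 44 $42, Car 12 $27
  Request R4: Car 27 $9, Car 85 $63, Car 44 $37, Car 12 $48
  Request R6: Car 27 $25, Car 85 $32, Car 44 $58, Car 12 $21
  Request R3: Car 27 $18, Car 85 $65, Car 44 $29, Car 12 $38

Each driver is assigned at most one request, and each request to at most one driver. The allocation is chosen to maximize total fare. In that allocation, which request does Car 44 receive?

Car 44 receives Request R6.

This is the linear assignment problem.
Optimal: Car 27→Request R7 ($52), Car 85→Request R3 ($65), Car 44→Request R6 ($58), Car 12→Request R4 ($48) — total 52+65+58+48 = $223.
Column-greedy (each request in turn goes to its best remaining driver) gives $211, worse by 12.
Every other assignment is strictly worse.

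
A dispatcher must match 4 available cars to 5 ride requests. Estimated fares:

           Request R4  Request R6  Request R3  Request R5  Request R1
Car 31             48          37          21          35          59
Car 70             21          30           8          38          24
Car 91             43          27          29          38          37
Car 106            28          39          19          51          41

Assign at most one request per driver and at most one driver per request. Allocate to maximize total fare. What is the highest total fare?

Max total: $183

Optimal: Car 31→Request R1 ($59), Car 70→Request R6 ($30), Car 91→Request R4 ($43), Car 106→Request R5 ($51) — total 59+30+43+51 = $183.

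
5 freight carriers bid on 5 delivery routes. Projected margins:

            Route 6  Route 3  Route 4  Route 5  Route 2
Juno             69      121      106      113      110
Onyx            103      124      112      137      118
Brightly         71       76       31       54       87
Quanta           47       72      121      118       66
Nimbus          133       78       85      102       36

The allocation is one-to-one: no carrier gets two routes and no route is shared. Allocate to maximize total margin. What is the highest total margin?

Max total: $599k

This is a one-to-one assignment (maximum-weight bipartite matching).
Optimal: Juno→Route 3 ($121k), Onyx→Route 5 ($137k), Brightly→Route 2 ($87k), Quanta→Route 4 ($121k), Nimbus→Route 6 ($133k) — total 121+137+87+121+133 = $599k.
Column-greedy (each route in turn goes to its best remaining carrier) gives $578k, worse by 21.
Next-best assignment: Juno→Route 5, Onyx→Route 3, Brightly→Route 2, Quanta→Route 4, Nimbus→Route 6 = $578k.
Checked against all permutations: $599k is optimal.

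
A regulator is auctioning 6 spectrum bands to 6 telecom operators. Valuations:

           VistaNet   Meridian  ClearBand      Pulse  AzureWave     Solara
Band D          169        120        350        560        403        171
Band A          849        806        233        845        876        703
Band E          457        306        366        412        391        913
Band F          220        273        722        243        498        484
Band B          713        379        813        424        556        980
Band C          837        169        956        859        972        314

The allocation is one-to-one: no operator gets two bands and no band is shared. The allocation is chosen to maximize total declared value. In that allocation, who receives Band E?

Solara receives Band E.

This is a one-to-one assignment (maximum-weight bipartite matching).
Optimal: VistaNet→Band B ($713M), Meridian→Band A ($806M), ClearBand→Band F ($722M), Pulse→Band D ($560M), AzureWave→Band C ($972M), Solara→Band E ($913M) — total 713+806+722+560+972+913 = $4686M.
Column-greedy (each band in turn goes to its best remaining operator) gives $3953M, worse by 733.
Every other assignment is strictly worse.
Solara's own top band is Band B ($980M), but forcing Solara→Band B and reassigning the rest optimally gives only $4497M — worse by 189.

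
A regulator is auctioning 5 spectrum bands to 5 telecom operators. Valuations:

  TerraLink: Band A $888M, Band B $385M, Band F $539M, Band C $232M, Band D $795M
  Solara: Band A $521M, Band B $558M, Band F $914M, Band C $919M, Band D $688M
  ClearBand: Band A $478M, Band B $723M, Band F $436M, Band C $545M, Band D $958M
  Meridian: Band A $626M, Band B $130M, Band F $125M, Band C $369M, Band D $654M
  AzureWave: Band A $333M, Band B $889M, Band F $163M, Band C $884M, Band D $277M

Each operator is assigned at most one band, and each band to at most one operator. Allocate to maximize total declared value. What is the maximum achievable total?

Treat this as an assignment problem: match each operator to one band.
Optimal: TerraLink→Band A ($888M), Solara→Band F ($914M), ClearBand→Band B ($723M), Meridian→Band D ($654M), AzureWave→Band C ($884M) — total 888+914+723+654+884 = $4063M.
Max-entry greedy (repeatedly take the single best remaining cell) gives $3779M, worse by 284.

Max total: $4063M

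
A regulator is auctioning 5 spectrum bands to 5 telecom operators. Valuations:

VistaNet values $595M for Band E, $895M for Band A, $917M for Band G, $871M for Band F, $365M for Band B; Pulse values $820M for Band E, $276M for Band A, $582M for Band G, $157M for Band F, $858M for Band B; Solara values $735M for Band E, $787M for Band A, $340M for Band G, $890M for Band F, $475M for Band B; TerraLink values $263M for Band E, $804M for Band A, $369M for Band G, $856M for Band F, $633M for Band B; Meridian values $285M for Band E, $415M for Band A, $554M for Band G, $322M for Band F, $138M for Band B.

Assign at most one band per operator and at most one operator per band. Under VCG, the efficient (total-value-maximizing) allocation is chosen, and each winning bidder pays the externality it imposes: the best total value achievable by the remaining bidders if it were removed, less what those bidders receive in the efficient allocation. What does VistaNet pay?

Efficient allocation: VistaNet→Band A ($895M), Pulse→Band B ($858M), Solara→Band E ($735M), TerraLink→Band F ($856M), Meridian→Band G ($554M); total welfare W = $3898M.
VistaNet receives Band A at value $895M, so the others get W − 895 = $3003M.
Without VistaNet: best allocation of the remaining 4 bidders over all 5 bands is Pulse→Band B ($858M), Solara→Band F ($890M), TerraLink→Band A ($804M), Meridian→Band G ($554M), total $3106M.
VCG payment = (others' best without VistaNet) − (others' welfare with VistaNet) = 3106 − 3003 = $103M.

VistaNet pays $103M.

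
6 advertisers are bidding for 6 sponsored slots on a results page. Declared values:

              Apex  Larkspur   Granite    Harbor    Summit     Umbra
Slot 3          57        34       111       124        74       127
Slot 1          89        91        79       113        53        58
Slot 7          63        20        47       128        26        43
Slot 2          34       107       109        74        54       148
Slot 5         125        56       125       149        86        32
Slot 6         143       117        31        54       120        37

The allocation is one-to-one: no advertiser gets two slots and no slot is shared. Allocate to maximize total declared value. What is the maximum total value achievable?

Max total: $723

Optimal: Apex→Slot 5 ($125), Larkspur→Slot 1 ($91), Granite→Slot 3 ($111), Harbor→Slot 7 ($128), Summit→Slot 6 ($120), Umbra→Slot 2 ($148) — total 125+91+111+128+120+148 = $723.
Column-greedy (each slot in turn goes to its best remaining advertiser) gives $615, worse by 108.
Next-best assignment: Apex→Slot 6, Larkspur→Slot 1, Granite→Slot 5, Harbor→Slot 7, Summit→Slot 3, Umbra→Slot 2 = $709.
Swapping Apex↔Larkspur (Apex→Slot 1 $89, Larkspur→Slot 5 $56) loses 71.
No other one-to-one assignment exceeds $723.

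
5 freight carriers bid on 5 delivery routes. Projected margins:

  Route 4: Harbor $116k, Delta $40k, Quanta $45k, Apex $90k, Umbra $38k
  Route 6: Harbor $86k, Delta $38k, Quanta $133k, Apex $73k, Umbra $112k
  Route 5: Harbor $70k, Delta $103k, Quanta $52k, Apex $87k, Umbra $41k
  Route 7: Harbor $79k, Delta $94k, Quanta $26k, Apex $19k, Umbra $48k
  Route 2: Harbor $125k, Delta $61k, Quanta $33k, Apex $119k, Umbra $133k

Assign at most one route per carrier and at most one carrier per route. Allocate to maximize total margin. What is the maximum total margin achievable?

Optimal: Harbor→Route 4 ($116k), Delta→Route 7 ($94k), Quanta→Route 6 ($133k), Apex→Route 5 ($87k), Umbra→Route 2 ($133k) — total 116+94+133+87+133 = $563k.
Column-greedy (each route in turn goes to its best remaining carrier) gives $519k, worse by 44.

Maximum total: $563k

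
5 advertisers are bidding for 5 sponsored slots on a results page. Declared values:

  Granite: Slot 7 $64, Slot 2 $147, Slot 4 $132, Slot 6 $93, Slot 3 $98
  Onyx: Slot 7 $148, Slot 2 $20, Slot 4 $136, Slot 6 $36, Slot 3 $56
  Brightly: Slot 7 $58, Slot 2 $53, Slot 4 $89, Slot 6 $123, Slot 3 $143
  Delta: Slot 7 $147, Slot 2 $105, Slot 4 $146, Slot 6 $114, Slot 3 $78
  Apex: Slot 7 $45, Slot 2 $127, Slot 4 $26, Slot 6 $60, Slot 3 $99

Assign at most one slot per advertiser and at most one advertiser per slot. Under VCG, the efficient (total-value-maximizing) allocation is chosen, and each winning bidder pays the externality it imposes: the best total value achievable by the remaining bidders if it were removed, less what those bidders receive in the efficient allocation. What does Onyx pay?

Efficient allocation: Granite→Slot 4 ($132), Onyx→Slot 7 ($148), Brightly→Slot 3 ($143), Delta→Slot 6 ($114), Apex→Slot 2 ($127); total welfare W = $664.
Onyx receives Slot 7 at value $148, so the others get W − 148 = $516.
Without Onyx: best allocation of the remaining 4 bidders over all 5 slots is Granite→Slot 4 ($132), Brightly→Slot 3 ($143), Delta→Slot 7 ($147), Apex→Slot 2 ($127), total $549.
VCG payment = (others' best without Onyx) − (others' welfare with Onyx) = 549 − 516 = $33.

Onyx pays $33.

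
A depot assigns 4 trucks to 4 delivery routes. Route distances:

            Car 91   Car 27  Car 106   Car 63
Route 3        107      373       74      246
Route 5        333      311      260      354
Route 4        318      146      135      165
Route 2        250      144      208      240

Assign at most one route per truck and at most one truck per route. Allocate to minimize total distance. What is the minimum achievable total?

Optimal: Car 91→Route 3 (107 km), Car 27→Route 2 (144 km), Car 106→Route 5 (260 km), Car 63→Route 4 (165 km) — total 107+144+260+165 = 676 km.
Min-entry greedy (repeatedly take the single cheapest remaining cell) gives 716 km, worse by 40.
Next-best assignment: Car 91→Route 5, Car 27→Route 2, Car 106→Route 3, Car 63→Route 4 = 716 km.
Every other assignment is strictly worse.

Min total: 676 km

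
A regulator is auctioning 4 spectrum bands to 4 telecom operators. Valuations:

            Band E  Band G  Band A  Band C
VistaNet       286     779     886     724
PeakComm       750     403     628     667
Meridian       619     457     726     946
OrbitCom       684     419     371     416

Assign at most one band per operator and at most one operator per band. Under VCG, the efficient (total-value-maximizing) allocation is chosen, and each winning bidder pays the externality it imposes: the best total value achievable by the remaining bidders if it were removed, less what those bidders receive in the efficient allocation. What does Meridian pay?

Efficient allocation: VistaNet→Band G ($779M), PeakComm→Band A ($628M), Meridian→Band C ($946M), OrbitCom→Band E ($684M); total welfare W = $3037M.
Meridian receives Band C at value $946M, so the others get W − 946 = $2091M.
Without Meridian: best allocation of the remaining 3 bidders over all 4 bands is VistaNet→Band A ($886M), PeakComm→Band C ($667M), OrbitCom→Band E ($684M), total $2237M.
VCG payment = (others' best without Meridian) − (others' welfare with Meridian) = 2237 − 2091 = $146M.

Meridian pays $146M.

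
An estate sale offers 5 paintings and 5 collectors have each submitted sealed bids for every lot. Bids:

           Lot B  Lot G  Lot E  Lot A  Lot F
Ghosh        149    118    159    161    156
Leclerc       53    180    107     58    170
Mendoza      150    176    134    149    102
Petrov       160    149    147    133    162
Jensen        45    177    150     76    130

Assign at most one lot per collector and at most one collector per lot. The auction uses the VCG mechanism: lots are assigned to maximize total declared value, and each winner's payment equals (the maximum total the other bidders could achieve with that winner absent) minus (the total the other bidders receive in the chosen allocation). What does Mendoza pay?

Efficient allocation: Ghosh→Lot A ($161), Leclerc→Lot F ($170), Mendoza→Lot G ($176), Petrov→Lot B ($160), Jensen→Lot E ($150); total welfare W = $817.
Mendoza receives Lot G at value $176, so the others get W − 176 = $641.
Without Mendoza: best allocation of the remaining 4 bidders over all 5 lots is Ghosh→Lot A ($161), Leclerc→Lot F ($170), Petrov→Lot B ($160), Jensen→Lot G ($177), total $668.
VCG payment = (others' best without Mendoza) − (others' welfare with Mendoza) = 668 − 641 = $27.

Mendoza pays $27.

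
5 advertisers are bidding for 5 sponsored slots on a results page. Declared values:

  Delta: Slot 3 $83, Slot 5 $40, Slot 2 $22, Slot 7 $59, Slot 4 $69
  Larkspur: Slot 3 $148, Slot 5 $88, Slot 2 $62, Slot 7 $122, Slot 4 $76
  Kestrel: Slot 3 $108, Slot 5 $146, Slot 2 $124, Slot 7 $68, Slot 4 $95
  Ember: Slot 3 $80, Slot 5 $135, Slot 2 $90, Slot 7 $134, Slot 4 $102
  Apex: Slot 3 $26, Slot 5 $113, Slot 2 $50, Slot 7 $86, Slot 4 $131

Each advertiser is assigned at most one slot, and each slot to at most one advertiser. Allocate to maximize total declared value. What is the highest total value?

Maximum total: $597

Optimal: Delta→Slot 7 ($59), Larkspur→Slot 3 ($148), Kestrel→Slot 2 ($124), Ember→Slot 5 ($135), Apex→Slot 4 ($131) — total 59+148+124+135+131 = $597.
Row-greedy (each advertiser in turn takes its best remaining slot) gives $503, worse by 94.
No other one-to-one assignment exceeds $597.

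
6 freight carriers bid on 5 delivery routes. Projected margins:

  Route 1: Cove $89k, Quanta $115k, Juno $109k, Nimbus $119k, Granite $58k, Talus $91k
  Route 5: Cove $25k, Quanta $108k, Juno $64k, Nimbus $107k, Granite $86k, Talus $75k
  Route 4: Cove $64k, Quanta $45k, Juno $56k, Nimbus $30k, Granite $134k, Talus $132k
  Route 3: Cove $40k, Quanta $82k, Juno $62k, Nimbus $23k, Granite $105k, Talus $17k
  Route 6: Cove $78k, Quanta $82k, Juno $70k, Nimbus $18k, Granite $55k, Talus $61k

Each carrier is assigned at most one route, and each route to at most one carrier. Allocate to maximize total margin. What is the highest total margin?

Optimal: Nimbus→Route 1 ($119k), Quanta→Route 5 ($108k), Talus→Route 4 ($132k), Granite→Route 3 ($105k), Cove→Route 6 ($78k) — total 119+108+132+105+78 = $542k.
Next-best assignment: Quanta→Route 1, Nimbus→Route 5, Talus→Route 4, Granite→Route 3, Cove→Route 6 = $537k.
Every other assignment is strictly worse.

Maximum total: $542k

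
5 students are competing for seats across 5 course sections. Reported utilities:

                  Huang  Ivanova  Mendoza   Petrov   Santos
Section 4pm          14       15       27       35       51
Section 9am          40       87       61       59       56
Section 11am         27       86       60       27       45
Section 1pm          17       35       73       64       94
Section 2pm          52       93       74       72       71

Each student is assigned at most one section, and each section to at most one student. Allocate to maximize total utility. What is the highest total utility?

Optimal: Huang→Section 9am (40 points), Ivanova→Section 11am (86 points), Mendoza→Section 2pm (74 points), Petrov→Section 4pm (35 points), Santos→Section 1pm (94 points) — total 40+86+74+35+94 = 329 points.
Max-entry greedy (repeatedly take the single best remaining cell) gives 310 points, worse by 19.
Swapping Mendoza↔Ivanova (Mendoza→Section 11am 60 points, Ivanova→Section 2pm 93 points) loses 7.
Every other assignment is strictly worse.

Maximum total: 329 points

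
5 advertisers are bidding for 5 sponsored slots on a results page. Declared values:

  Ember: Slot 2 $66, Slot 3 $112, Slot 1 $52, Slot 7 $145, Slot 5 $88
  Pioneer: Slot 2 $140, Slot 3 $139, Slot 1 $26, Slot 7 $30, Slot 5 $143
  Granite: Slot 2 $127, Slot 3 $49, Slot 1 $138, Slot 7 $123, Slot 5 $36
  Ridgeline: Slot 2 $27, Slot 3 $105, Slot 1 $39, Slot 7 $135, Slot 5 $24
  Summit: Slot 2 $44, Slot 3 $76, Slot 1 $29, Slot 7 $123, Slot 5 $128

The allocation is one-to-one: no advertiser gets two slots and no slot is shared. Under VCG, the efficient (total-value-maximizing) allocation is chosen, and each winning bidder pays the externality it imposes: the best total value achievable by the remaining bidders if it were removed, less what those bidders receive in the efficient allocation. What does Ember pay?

Ember pays $30.

Efficient allocation: Ember→Slot 7 ($145), Pioneer→Slot 2 ($140), Granite→Slot 1 ($138), Ridgeline→Slot 3 ($105), Summit→Slot 5 ($128); total welfare W = $656.
Ember receives Slot 7 at value $145, so the others get W − 145 = $511.
Without Ember: best allocation of the remaining 4 bidders over all 5 slots is Pioneer→Slot 2 ($140), Granite→Slot 1 ($138), Ridgeline→Slot 7 ($135), Summit→Slot 5 ($128), total $541.
VCG payment = (others' best without Ember) − (others' welfare with Ember) = 541 − 511 = $30.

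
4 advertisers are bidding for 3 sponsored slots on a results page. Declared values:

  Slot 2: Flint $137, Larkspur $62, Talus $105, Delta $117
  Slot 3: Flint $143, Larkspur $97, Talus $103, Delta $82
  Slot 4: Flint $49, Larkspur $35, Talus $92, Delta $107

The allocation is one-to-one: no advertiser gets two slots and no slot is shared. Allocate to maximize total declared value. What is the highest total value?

Optimal: Talus→Slot 2 ($105), Flint→Slot 3 ($143), Delta→Slot 4 ($107) — total 105+143+107 = $355.
Row-greedy (each advertiser in turn takes its best remaining slot) gives $297, worse by 58.
Next-best assignment: Delta→Slot 2, Flint→Slot 3, Talus→Slot 4 = $352.

Maximum total: $355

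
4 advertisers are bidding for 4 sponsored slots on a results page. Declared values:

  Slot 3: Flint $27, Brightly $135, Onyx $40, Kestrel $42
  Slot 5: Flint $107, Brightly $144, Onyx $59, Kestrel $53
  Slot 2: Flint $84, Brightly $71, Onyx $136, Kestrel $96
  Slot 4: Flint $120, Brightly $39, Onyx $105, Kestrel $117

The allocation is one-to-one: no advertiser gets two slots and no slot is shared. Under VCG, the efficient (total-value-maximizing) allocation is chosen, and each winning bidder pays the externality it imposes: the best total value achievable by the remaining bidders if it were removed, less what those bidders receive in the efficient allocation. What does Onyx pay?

Efficient allocation: Flint→Slot 5 ($107), Brightly→Slot 3 ($135), Onyx→Slot 2 ($136), Kestrel→Slot 4 ($117); total welfare W = $495.
Onyx receives Slot 2 at value $136, so the others get W − 136 = $359.
Without Onyx: best allocation of the remaining 3 bidders over all 4 slots is Flint→Slot 4 ($120), Brightly→Slot 5 ($144), Kestrel→Slot 2 ($96), total $360.
VCG payment = (others' best without Onyx) − (others' welfare with Onyx) = 360 − 359 = $1.

Onyx pays $1.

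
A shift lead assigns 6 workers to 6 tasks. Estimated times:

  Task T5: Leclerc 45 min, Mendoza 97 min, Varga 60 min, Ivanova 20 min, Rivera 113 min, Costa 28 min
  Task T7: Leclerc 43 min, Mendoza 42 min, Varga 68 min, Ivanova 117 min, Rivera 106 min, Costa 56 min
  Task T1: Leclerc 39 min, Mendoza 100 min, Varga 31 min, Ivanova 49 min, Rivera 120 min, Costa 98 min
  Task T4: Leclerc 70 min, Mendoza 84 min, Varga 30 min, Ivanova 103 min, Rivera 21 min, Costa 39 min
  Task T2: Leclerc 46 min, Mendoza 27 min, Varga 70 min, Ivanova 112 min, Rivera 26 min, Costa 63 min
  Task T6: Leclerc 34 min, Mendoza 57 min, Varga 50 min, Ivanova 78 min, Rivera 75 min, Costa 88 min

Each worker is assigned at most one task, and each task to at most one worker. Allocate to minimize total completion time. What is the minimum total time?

Optimal: Leclerc→Task T6 (34 min), Mendoza→Task T2 (27 min), Varga→Task T1 (31 min), Ivanova→Task T5 (20 min), Rivera→Task T4 (21 min), Costa→Task T7 (56 min) — total 34+27+31+20+21+56 = 189 min.
Column-greedy (each task in turn goes to its cheapest remaining worker) gives 248 min, worse by 59.

Minimum total: 189 min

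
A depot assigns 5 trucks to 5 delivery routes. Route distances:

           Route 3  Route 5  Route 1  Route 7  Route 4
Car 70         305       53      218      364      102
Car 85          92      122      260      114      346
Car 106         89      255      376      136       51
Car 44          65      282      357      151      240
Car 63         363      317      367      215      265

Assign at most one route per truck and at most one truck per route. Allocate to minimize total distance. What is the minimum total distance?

Optimal: Car 70→Route 5 (53 km), Car 85→Route 1 (260 km), Car 106→Route 4 (51 km), Car 44→Route 3 (65 km), Car 63→Route 7 (215 km) — total 53+260+51+65+215 = 644 km.

Minimum total: 644 km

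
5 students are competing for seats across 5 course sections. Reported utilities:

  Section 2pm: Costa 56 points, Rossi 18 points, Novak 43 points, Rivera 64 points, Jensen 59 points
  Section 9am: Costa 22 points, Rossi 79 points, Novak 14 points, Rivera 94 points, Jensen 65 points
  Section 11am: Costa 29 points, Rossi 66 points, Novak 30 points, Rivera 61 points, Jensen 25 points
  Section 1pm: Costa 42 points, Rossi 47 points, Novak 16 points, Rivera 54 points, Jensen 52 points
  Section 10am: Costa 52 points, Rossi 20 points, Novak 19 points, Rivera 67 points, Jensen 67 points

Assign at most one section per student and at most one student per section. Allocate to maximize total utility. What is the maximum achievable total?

Max total: 312 points

This is a one-to-one assignment (maximum-weight bipartite matching).
Optimal: Costa→Section 1pm (42 points), Rossi→Section 11am (66 points), Novak→Section 2pm (43 points), Rivera→Section 9am (94 points), Jensen→Section 10am (67 points) — total 42+66+43+94+67 = 312 points.
Row-greedy (each student in turn takes its best remaining section) gives 284 points, worse by 28.
Checked against all permutations: 312 points is optimal.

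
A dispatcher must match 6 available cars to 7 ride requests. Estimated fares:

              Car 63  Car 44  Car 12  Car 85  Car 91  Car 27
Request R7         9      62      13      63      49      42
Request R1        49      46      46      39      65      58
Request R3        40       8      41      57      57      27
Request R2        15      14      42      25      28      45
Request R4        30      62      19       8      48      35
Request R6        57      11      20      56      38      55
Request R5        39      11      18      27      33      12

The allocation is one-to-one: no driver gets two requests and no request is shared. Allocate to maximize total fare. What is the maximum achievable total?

Optimal: Car 63→Request R6 ($57), Car 44→Request R4 ($62), Car 12→Request R2 ($42), Car 85→Request R7 ($63), Car 91→Request R3 ($57), Car 27→Request R1 ($58) — total 57+62+42+63+57+58 = $339.
Max-entry greedy (repeatedly take the single best remaining cell) gives $333, worse by 6.
Next-best assignment: Car 63→Request R6, Car 44→Request R4, Car 12→Request R3, Car 85→Request R7, Car 91→Request R1, Car 27→Request R2 = $333.

Maximum total: $339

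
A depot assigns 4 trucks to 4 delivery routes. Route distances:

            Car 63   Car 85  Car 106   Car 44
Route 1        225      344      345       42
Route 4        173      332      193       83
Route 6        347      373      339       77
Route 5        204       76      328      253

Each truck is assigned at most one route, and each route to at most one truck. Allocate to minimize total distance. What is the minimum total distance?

Minimum total: 571 km

Optimal: Car 63→Route 1 (225 km), Car 85→Route 5 (76 km), Car 106→Route 4 (193 km), Car 44→Route 6 (77 km) — total 225+76+193+77 = 571 km.
Min-entry greedy (repeatedly take the single cheapest remaining cell) gives 630 km, worse by 59.
Next-best assignment: Car 63→Route 4, Car 85→Route 5, Car 106→Route 6, Car 44→Route 1 = 630 km.
Swapping Car 63↔Car 44 (Car 63→Route 6 347 km, Car 44→Route 1 42 km) adds 87.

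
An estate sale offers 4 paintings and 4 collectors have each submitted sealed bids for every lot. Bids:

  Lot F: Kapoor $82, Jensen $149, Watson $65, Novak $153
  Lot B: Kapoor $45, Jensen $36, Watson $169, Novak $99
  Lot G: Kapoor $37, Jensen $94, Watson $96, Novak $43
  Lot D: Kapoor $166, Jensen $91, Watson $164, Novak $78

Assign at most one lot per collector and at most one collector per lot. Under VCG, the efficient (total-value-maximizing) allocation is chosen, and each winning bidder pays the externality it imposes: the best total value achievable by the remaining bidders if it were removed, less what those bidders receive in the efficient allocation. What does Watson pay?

Watson pays $1.

Efficient allocation: Kapoor→Lot D ($166), Jensen→Lot G ($94), Watson→Lot B ($169), Novak→Lot F ($153); total welfare W = $582.
Watson receives Lot B at value $169, so the others get W − 169 = $413.
Without Watson: best allocation of the remaining 3 bidders over all 4 lots is Kapoor→Lot D ($166), Jensen→Lot F ($149), Novak→Lot B ($99), total $414.
VCG payment = (others' best without Watson) − (others' welfare with Watson) = 414 − 413 = $1.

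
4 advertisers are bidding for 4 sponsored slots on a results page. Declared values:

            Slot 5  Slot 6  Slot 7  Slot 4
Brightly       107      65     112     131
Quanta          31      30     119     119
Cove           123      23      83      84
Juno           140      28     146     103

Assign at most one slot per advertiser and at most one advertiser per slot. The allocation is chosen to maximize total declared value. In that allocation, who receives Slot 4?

Quanta receives Slot 4.

Optimal: Brightly→Slot 6 ($65), Quanta→Slot 4 ($119), Cove→Slot 5 ($123), Juno→Slot 7 ($146) — total 65+119+123+146 = $453.
No other one-to-one assignment exceeds $453.
Quanta's own top slot is Slot 7 ($119), but forcing Quanta→Slot 7 and reassigning the rest optimally gives only $413 — worse by 40.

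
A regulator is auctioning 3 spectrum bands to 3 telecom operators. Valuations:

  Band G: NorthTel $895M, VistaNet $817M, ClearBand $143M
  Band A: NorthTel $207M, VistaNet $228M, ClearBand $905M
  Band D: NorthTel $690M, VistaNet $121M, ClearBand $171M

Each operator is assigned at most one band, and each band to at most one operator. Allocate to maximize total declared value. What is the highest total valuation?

Max total: $2412M

Optimal: NorthTel→Band D ($690M), VistaNet→Band G ($817M), ClearBand→Band A ($905M) — total 690+817+905 = $2412M.
Column-greedy (each band in turn goes to its best remaining operator) gives $1921M, worse by 491.
Next-best assignment: NorthTel→Band G, VistaNet→Band D, ClearBand→Band A = $1921M.
Checked against all permutations: $2412M is optimal.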